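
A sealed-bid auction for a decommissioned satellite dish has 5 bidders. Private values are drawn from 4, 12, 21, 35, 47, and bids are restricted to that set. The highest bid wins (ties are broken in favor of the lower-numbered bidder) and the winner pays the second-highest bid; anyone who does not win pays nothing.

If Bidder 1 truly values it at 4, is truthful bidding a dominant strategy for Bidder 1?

Yes

Check each profile of the others' bids and compare truth against every alternative bid.
Others bid (4, 4, 4, 12): truth gives 0, best alternative gives -8.
Others bid (4, 4, 12, 4): truth gives 0, best alternative gives -8.
Others bid (4, 4, 12, 12): truth gives 0, best alternative gives -8.
Others bid (4, 12, 4, 4): truth gives 0, best alternative gives -8.
Others bid (4, 12, 4, 12): truth gives 0, best alternative gives -8.
Others bid (4, 12, 12, 4): truth gives 0, best alternative gives -8.
(Remaining 619 profiles checked similarly; truth is weakly best in each.)
In every case the truthful bid is at least as good as any alternative, so it is a dominant strategy.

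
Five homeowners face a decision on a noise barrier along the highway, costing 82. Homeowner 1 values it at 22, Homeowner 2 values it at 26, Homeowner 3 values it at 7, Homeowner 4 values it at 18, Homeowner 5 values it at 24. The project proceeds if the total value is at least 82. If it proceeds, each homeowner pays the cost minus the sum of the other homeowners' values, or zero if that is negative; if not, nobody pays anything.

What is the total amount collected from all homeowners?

Total value 97 ≥ cost 82, so it is built.
Homeowner 1: others sum to 75; max(0, 82 - 75) = 7.
Homeowner 2: others sum to 71; max(0, 82 - 71) = 11.
Homeowner 3: others sum to 90; max(0, 82 - 90) = 0.
Homeowner 4: others sum to 79; max(0, 82 - 79) = 3.
Homeowner 5: others sum to 73; max(0, 82 - 73) = 9.
Total collected = 7 + 11 + 0 + 3 + 9 = 30.

30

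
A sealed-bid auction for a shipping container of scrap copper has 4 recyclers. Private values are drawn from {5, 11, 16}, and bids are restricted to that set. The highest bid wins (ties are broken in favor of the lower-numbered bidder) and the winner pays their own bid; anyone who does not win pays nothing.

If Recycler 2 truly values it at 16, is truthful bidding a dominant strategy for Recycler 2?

Consider the case where Recycler 1 bids 5, Recycler 3 bids 5 and Recycler 4 bids 5.
Truthful bid 16: wins, pays 16, utility 16 - 16 = 0.
Bid 11 instead: wins, pays 11, utility 16 - 11 = 5.
Since 5 > 0, bidding 11 is strictly better here, so truthful bidding is not dominant.

No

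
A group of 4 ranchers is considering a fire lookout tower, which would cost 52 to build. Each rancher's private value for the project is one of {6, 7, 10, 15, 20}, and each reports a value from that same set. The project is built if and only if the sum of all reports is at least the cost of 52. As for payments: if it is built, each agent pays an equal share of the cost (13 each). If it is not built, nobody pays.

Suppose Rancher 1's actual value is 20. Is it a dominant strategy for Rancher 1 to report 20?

Check each profile of the others' reports and compare truth against every alternative report.
Others report (6, 6, 20): truth gives 7, best alternative gives 0.
Others report (6, 7, 20): truth gives 7, best alternative gives 0.
Others report (6, 10, 20): truth gives 7, best alternative gives 0.
Others report (6, 15, 15): truth gives 7, best alternative gives 0.
Others report (6, 20, 6): truth gives 7, best alternative gives 0.
Others report (6, 20, 7): truth gives 7, best alternative gives 0.
(Remaining 119 profiles checked similarly; truth is weakly best in each.)
In every case the truthful report is at least as good as any alternative, so it is a dominant strategy.

Yes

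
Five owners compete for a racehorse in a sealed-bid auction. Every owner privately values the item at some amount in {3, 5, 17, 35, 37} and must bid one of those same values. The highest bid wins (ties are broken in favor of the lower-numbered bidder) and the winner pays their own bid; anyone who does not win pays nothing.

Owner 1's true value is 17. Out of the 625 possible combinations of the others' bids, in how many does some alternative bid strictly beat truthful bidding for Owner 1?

16

Others bid (3, 3, 3, 3): truth gives 0; bid 3 gives 14 > 0. Violating.
Others bid (3, 3, 3, 5): truth gives 0; bid 5 gives 12 > 0. Violating.
Others bid (3, 3, 5, 3): truth gives 0; bid 5 gives 12 > 0. Violating.
Others bid (3, 3, 5, 5): truth gives 0; bid 5 gives 12 > 0. Violating.
Others bid (3, 3, 3, 17): truth gives 0; no alternative beats it.
Others bid (3, 3, 3, 35): truth gives 0; no alternative beats it.
(Checking all 625 profiles: 16 have a profitable deviation, 609 do not.)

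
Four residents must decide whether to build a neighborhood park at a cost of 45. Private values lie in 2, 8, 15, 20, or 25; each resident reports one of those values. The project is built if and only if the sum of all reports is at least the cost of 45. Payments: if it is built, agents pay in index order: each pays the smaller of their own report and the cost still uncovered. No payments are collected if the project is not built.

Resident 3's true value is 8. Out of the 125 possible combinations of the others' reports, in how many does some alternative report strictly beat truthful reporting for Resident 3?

45

Others report (2, 20, 25): truth gives 0; report 2 gives 6 > 0. Violating.
Others report (2, 25, 20): truth gives 0; report 2 gives 6 > 0. Violating.
Others report (2, 25, 25): truth gives 0; report 2 gives 6 > 0. Violating.
Others report (8, 15, 20): truth gives 0; report 2 gives 6 > 0. Violating.
Others report (2, 2, 2): truth gives 0; no alternative beats it.
Others report (2, 2, 8): truth gives 0; no alternative beats it.
(Checking all 125 profiles: 45 have a profitable deviation, 80 do not.)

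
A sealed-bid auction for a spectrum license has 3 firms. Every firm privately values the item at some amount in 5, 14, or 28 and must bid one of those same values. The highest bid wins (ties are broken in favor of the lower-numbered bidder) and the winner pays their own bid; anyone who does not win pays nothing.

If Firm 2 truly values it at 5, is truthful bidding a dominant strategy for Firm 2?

Yes

Check each profile of the others' bids and compare truth against every alternative bid.
Others bid (5, 5): truth gives 0, best alternative gives -9.
Others bid (5, 14): truth gives 0, best alternative gives -9.
Others bid (5, 28): truth gives 0, best alternative gives 0.
Others bid (14, 5): truth gives 0, best alternative gives 0.
Others bid (14, 14): truth gives 0, best alternative gives 0.
Others bid (14, 28): truth gives 0, best alternative gives 0.
(Remaining 3 profiles checked similarly; truth is weakly best in each.)
In every case the truthful bid is at least as good as any alternative, so it is a dominant strategy.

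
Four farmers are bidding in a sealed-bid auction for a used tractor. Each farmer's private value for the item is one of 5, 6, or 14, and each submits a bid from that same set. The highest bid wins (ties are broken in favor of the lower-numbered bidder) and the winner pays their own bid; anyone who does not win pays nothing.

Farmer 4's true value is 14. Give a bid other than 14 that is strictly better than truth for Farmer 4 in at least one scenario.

Suppose Farmer 1 bids 5, Farmer 2 bids 5 and Farmer 3 bids 5.
Bid 14: wins, pays 14, utility 14 - 14 = 0.
Bid 6: wins, pays 6, utility 14 - 6 = 8.
So bidding 6 beats truth here (8 > 0).

6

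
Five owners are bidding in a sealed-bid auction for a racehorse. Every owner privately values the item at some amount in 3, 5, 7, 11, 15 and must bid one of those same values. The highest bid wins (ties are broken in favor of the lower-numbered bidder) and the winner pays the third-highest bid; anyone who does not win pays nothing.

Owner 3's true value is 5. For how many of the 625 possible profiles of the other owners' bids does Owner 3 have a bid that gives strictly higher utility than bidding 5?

12

Others bid (3, 3, 3, 7): truth gives 0; bid 7 gives 2 > 0. Violating.
Others bid (3, 3, 3, 11): truth gives 0; bid 11 gives 2 > 0. Violating.
Others bid (3, 3, 3, 15): truth gives 0; bid 15 gives 2 > 0. Violating.
Others bid (3, 3, 7, 3): truth gives 0; bid 7 gives 2 > 0. Violating.
Others bid (3, 3, 3, 3): truth gives 2; no alternative beats it.
Others bid (3, 3, 3, 5): truth gives 2; no alternative beats it.
(Checking all 625 profiles: 12 have a profitable deviation, 613 do not.)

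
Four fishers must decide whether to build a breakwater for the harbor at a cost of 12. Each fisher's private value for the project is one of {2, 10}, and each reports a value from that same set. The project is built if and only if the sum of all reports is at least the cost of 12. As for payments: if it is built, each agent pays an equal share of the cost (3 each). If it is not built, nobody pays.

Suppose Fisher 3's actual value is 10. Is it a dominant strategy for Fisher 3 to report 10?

Check each profile of the others' reports and compare truth against every alternative report.
Others report (2, 2, 2): truth gives 7, best alternative gives 0.
Others report (2, 2, 10): truth gives 7, best alternative gives 7.
Others report (2, 10, 2): truth gives 7, best alternative gives 7.
Others report (2, 10, 10): truth gives 7, best alternative gives 7.
Others report (10, 2, 2): truth gives 7, best alternative gives 7.
Others report (10, 2, 10): truth gives 7, best alternative gives 7.
(Remaining 2 profiles checked similarly; truth is weakly best in each.)
In every case the truthful report is at least as good as any alternative, so it is a dominant strategy.

Yes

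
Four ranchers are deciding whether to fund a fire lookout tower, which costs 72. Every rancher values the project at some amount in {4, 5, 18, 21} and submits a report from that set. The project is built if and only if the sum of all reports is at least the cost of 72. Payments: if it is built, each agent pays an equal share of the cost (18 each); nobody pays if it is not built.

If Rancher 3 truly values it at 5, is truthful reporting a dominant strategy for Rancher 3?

Yes

Check each profile of the others' reports and compare truth against every alternative report.
Others report (4, 4, 4): truth gives 0, best alternative gives 0.
Others report (4, 4, 5): truth gives 0, best alternative gives 0.
Others report (4, 4, 18): truth gives 0, best alternative gives 0.
Others report (4, 4, 21): truth gives 0, best alternative gives 0.
Others report (4, 5, 4): truth gives 0, best alternative gives 0.
Others report (4, 5, 5): truth gives 0, best alternative gives 0.
(Remaining 58 profiles checked similarly; truth is weakly best in each.)
In every case the truthful report is at least as good as any alternative, so it is a dominant strategy.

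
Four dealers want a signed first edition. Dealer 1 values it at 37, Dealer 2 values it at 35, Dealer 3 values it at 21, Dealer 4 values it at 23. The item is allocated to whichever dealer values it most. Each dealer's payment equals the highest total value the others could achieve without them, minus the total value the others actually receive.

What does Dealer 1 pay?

35

Dealer 1 has the highest value and receives the item.
Without Dealer 1, the item would go to the next-highest value, 35, so the others could achieve 35.
With Dealer 1 present and winning, the others receive nothing, so their total is 0.
Payment = 35 - 0 = 35.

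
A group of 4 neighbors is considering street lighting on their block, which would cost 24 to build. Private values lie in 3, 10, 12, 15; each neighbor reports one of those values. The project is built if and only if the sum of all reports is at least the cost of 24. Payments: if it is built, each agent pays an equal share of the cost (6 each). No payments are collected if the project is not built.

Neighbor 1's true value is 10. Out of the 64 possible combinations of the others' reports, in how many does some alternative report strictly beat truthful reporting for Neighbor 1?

1

Others report (3, 3, 3): truth gives 0; report 15 gives 4 > 0. Violating.
Others report (3, 3, 10): truth gives 4; no alternative beats it.
Others report (3, 3, 12): truth gives 4; no alternative beats it.
(Checking all 64 profiles: 1 has a profitable deviation, 63 do not.)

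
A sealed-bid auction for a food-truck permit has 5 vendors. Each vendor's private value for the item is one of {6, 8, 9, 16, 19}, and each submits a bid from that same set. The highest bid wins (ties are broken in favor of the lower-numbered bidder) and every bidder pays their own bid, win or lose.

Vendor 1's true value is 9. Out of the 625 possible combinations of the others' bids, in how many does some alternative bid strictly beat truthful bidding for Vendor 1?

Others bid (6, 6, 6, 6): truth gives 0; bid 6 gives 3 > 0. Violating.
Others bid (6, 6, 6, 8): truth gives 0; bid 8 gives 1 > 0. Violating.
Others bid (6, 6, 6, 16): truth gives -9; bid 6 gives -6 > -9. Violating.
Others bid (6, 6, 6, 19): truth gives -9; bid 6 gives -6 > -9. Violating.
Others bid (6, 6, 6, 9): truth gives 0; no alternative beats it.
Others bid (6, 6, 8, 9): truth gives 0; no alternative beats it.
(Checking all 625 profiles: 560 have a profitable deviation, 65 do not.)

560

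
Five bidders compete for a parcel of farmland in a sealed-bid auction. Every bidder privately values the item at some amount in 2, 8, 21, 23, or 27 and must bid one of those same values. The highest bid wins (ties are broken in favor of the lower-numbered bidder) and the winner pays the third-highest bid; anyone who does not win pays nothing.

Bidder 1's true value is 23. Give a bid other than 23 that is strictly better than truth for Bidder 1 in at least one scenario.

27

Suppose Bidder 2 bids 2, Bidder 3 bids 2, Bidder 4 bids 2 and Bidder 5 bids 27.
Bid 23: loses, pays 0, utility 0.
Bid 27: wins, pays 2, utility 23 - 2 = 21.
So bidding 27 beats truth here (21 > 0).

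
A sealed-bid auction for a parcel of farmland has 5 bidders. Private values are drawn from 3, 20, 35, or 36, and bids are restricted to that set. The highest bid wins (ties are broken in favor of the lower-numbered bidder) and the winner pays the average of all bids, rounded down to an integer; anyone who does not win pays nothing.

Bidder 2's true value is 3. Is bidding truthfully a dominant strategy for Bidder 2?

Yes

Check each profile of the others' bids and compare truth against every alternative bid.
Others bid (3, 20, 20, 20): truth gives 0, best alternative gives -13.
Others bid (3, 3, 20, 20): truth gives 0, best alternative gives -10.
Others bid (3, 20, 3, 20): truth gives 0, best alternative gives -10.
Others bid (3, 20, 20, 3): truth gives 0, best alternative gives -10.
Others bid (3, 3, 3, 20): truth gives 0, best alternative gives -6.
Others bid (3, 3, 20, 3): truth gives 0, best alternative gives -6.
(Remaining 250 profiles checked similarly; truth is weakly best in each.)
In every case the truthful bid is at least as good as any alternative, so it is a dominant strategy.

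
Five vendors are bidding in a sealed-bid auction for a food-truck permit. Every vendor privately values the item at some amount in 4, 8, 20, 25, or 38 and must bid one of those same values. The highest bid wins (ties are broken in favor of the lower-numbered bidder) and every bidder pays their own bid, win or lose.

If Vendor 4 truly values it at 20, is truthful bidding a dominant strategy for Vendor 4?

Consider the case where Vendor 1 bids 4, Vendor 2 bids 4, Vendor 3 bids 4 and Vendor 5 bids 4.
Truthful bid 20: wins, pays 20, utility 20 - 20 = 0.
Bid 8 instead: wins, pays 8, utility 20 - 8 = 12.
Since 12 > 0, bidding 8 is strictly better here, so truthful bidding is not dominant.

No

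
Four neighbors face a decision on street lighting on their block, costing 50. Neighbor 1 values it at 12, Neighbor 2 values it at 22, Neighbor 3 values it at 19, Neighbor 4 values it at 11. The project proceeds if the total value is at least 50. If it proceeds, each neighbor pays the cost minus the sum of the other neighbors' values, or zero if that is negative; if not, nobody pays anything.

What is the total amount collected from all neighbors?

13

Total value 64 ≥ cost 50, so it is built.
Neighbor 1: others sum to 52; max(0, 50 - 52) = 0.
Neighbor 2: others sum to 42; max(0, 50 - 42) = 8.
Neighbor 3: others sum to 45; max(0, 50 - 45) = 5.
Neighbor 4: others sum to 53; max(0, 50 - 53) = 0.
Total collected = 0 + 8 + 5 + 0 = 13.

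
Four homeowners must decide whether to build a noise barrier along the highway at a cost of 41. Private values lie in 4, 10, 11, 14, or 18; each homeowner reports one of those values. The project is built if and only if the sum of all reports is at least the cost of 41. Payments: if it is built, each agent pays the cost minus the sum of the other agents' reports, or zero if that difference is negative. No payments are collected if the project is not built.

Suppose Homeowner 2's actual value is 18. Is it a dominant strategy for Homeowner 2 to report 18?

Yes

Check each profile of the others' reports and compare truth against every alternative report.
Others report (4, 4, 18): truth gives 3, best alternative gives 0.
Others report (4, 11, 11): truth gives 3, best alternative gives 0.
Others report (4, 18, 4): truth gives 3, best alternative gives 0.
Others report (11, 4, 11): truth gives 3, best alternative gives 0.
Others report (11, 11, 4): truth gives 3, best alternative gives 0.
Others report (18, 4, 4): truth gives 3, best alternative gives 0.
(Remaining 119 profiles checked similarly; truth is weakly best in each.)
In every case the truthful report is at least as good as any alternative, so it is a dominant strategy.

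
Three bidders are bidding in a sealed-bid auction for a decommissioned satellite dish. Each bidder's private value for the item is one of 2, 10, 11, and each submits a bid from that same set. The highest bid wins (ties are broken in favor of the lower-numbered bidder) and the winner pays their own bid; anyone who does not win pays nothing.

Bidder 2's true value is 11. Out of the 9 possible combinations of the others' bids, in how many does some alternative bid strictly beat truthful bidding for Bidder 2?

2

Others bid (2, 2): truth gives 0; bid 10 gives 1 > 0. Violating.
Others bid (2, 10): truth gives 0; bid 10 gives 1 > 0. Violating.
Others bid (2, 11): truth gives 0; no alternative beats it.
Others bid (10, 2): truth gives 0; no alternative beats it.
(Checking all 9 profiles: 2 have a profitable deviation, 7 do not.)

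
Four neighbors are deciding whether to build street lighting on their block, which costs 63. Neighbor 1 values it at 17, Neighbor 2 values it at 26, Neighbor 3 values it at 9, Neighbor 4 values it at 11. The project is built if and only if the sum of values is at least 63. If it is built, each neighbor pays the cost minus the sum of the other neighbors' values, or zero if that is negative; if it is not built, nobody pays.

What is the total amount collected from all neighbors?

63

Total value 63 ≥ cost 63, so it is built.
Neighbor 1: others sum to 46; max(0, 63 - 46) = 17.
Neighbor 2: others sum to 37; max(0, 63 - 37) = 26.
Neighbor 3: others sum to 54; max(0, 63 - 54) = 9.
Neighbor 4: others sum to 52; max(0, 63 - 52) = 11.
Total collected = 17 + 26 + 9 + 11 = 63.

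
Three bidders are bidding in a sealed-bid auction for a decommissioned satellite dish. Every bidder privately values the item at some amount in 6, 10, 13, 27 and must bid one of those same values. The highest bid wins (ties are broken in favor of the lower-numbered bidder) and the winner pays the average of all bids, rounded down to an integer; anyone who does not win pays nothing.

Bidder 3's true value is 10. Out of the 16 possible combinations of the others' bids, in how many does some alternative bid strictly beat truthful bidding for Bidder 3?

2

Others bid (6, 10): truth gives 0; bid 13 gives 1 > 0. Violating.
Others bid (10, 6): truth gives 0; bid 13 gives 1 > 0. Violating.
Others bid (6, 6): truth gives 3; no alternative beats it.
Others bid (6, 13): truth gives 0; no alternative beats it.
(Checking all 16 profiles: 2 have a profitable deviation, 14 do not.)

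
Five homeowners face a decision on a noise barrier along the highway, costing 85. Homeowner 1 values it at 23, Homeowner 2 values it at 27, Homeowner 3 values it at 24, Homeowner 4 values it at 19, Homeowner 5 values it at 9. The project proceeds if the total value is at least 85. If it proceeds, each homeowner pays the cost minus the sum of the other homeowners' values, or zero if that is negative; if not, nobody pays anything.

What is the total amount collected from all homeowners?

Total value 102 ≥ cost 85, so it is built.
Homeowner 1: others sum to 79; max(0, 85 - 79) = 6.
Homeowner 2: others sum to 75; max(0, 85 - 75) = 10.
Homeowner 3: others sum to 78; max(0, 85 - 78) = 7.
Homeowner 4: others sum to 83; max(0, 85 - 83) = 2.
Homeowner 5: others sum to 93; max(0, 85 - 93) = 0.
Total collected = 6 + 10 + 7 + 2 + 0 = 25.

25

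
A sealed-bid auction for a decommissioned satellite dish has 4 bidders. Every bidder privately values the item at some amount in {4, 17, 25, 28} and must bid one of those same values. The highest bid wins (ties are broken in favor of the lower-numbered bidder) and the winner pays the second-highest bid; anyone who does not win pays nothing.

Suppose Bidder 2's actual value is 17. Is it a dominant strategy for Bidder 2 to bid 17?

Check each profile of the others' bids and compare truth against every alternative bid.
Others bid (4, 4, 4): truth gives 13, best alternative gives 13.
Others bid (4, 4, 17): truth gives 0, best alternative gives 0.
Others bid (4, 4, 25): truth gives 0, best alternative gives 0.
Others bid (4, 4, 28): truth gives 0, best alternative gives 0.
Others bid (4, 17, 4): truth gives 0, best alternative gives 0.
Others bid (4, 17, 17): truth gives 0, best alternative gives 0.
(Remaining 58 profiles checked similarly; truth is weakly best in each.)
In every case the truthful bid is at least as good as any alternative, so it is a dominant strategy.

Yes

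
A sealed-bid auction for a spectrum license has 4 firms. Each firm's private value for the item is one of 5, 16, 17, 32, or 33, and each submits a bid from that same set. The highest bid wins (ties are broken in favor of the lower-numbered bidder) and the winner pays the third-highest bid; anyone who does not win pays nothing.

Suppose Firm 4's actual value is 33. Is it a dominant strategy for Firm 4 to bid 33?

Check each profile of the others' bids and compare truth against every alternative bid.
Others bid (5, 5, 32): truth gives 28, best alternative gives 0.
Others bid (5, 32, 5): truth gives 28, best alternative gives 0.
Others bid (32, 5, 5): truth gives 28, best alternative gives 0.
Others bid (5, 16, 32): truth gives 17, best alternative gives 0.
Others bid (5, 32, 16): truth gives 17, best alternative gives 0.
Others bid (16, 5, 32): truth gives 17, best alternative gives 0.
(Remaining 119 profiles checked similarly; truth is weakly best in each.)
In every case the truthful bid is at least as good as any alternative, so it is a dominant strategy.

Yes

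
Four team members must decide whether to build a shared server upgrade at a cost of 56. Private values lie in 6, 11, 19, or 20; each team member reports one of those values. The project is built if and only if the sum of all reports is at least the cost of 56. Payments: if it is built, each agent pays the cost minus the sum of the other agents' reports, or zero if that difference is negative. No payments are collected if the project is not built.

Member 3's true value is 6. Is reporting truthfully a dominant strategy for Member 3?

Yes

Check each profile of the others' reports and compare truth against every alternative report.
Others report (6, 19, 20): truth gives 0, best alternative gives -5.
Others report (6, 20, 19): truth gives 0, best alternative gives -5.
Others report (19, 6, 20): truth gives 0, best alternative gives -5.
Others report (19, 20, 6): truth gives 0, best alternative gives -5.
Others report (20, 6, 19): truth gives 0, best alternative gives -5.
Others report (20, 19, 6): truth gives 0, best alternative gives -5.
(Remaining 58 profiles checked similarly; truth is weakly best in each.)
In every case the truthful report is at least as good as any alternative, so it is a dominant strategy.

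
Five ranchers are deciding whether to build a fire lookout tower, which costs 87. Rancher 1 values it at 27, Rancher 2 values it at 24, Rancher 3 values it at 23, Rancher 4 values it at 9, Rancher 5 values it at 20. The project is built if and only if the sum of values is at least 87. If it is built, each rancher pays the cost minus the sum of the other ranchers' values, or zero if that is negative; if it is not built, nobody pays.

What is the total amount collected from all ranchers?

30

Total value 103 ≥ cost 87, so it is built.
Rancher 1: others sum to 76; max(0, 87 - 76) = 11.
Rancher 2: others sum to 79; max(0, 87 - 79) = 8.
Rancher 3: others sum to 80; max(0, 87 - 80) = 7.
Rancher 4: others sum to 94; max(0, 87 - 94) = 0.
Rancher 5: others sum to 83; max(0, 87 - 83) = 4.
Total collected = 11 + 8 + 7 + 0 + 4 = 30.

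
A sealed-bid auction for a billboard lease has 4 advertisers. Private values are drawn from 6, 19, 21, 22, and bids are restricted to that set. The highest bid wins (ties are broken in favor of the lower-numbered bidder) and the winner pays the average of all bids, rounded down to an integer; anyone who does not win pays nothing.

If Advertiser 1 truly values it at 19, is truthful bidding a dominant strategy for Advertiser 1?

No

Consider the case where Advertiser 2 bids 6, Advertiser 3 bids 6 and Advertiser 4 bids 6.
Truthful bid 19: wins, pays 9, utility 19 - 9 = 10.
Bid 6 instead: wins, pays 6, utility 19 - 6 = 13.
Since 13 > 10, bidding 6 is strictly better here, so truthful bidding is not dominant.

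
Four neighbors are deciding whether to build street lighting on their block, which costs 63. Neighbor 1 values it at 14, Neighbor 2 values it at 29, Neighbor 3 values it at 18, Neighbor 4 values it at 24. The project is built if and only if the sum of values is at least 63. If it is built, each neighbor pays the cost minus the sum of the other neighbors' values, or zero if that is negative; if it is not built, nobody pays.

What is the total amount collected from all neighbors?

Total value 85 ≥ cost 63, so it is built.
Neighbor 1: others sum to 71; max(0, 63 - 71) = 0.
Neighbor 2: others sum to 56; max(0, 63 - 56) = 7.
Neighbor 3: others sum to 67; max(0, 63 - 67) = 0.
Neighbor 4: others sum to 61; max(0, 63 - 61) = 2.
Total collected = 0 + 7 + 0 + 2 = 9.

9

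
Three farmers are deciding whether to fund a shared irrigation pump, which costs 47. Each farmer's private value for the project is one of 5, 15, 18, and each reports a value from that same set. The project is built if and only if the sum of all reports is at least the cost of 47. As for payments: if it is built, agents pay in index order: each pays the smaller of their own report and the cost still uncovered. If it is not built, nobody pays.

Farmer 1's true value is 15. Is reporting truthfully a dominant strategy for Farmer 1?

Check each profile of the others' reports and compare truth against every alternative report.
Others report (5, 5): truth gives 0, best alternative gives 0.
Others report (5, 15): truth gives 0, best alternative gives 0.
Others report (5, 18): truth gives 0, best alternative gives 0.
Others report (15, 5): truth gives 0, best alternative gives 0.
Others report (15, 15): truth gives 0, best alternative gives 0.
Others report (15, 18): truth gives 0, best alternative gives 0.
(Remaining 3 profiles checked similarly; truth is weakly best in each.)
In every case the truthful report is at least as good as any alternative, so it is a dominant strategy.

Yes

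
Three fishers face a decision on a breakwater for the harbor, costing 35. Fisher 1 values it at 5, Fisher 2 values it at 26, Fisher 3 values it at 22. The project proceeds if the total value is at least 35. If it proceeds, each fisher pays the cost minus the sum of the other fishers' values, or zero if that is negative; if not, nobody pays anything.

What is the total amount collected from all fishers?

12

Total value 53 ≥ cost 35, so it is built.
Fisher 1: others sum to 48; max(0, 35 - 48) = 0.
Fisher 2: others sum to 27; max(0, 35 - 27) = 8.
Fisher 3: others sum to 31; max(0, 35 - 31) = 4.
Total collected = 0 + 8 + 4 = 12.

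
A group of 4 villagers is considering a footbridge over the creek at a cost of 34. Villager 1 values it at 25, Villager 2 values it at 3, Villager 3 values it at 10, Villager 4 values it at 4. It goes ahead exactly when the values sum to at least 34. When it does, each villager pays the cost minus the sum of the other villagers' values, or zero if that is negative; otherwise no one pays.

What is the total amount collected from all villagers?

Total value 42 ≥ cost 34, so it is built.
Villager 1: others sum to 17; max(0, 34 - 17) = 17.
Villager 2: others sum to 39; max(0, 34 - 39) = 0.
Villager 3: others sum to 32; max(0, 34 - 32) = 2.
Villager 4: others sum to 38; max(0, 34 - 38) = 0.
Total collected = 17 + 0 + 2 + 0 = 19.

19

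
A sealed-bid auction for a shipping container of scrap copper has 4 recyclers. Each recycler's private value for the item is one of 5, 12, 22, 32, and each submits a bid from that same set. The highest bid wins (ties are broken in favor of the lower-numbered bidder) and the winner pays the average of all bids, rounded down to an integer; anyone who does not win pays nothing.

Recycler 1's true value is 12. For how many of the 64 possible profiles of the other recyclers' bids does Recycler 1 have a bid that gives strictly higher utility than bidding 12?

1

Others bid (5, 5, 5): truth gives 6; bid 5 gives 7 > 6. Violating.
Others bid (5, 5, 12): truth gives 4; no alternative beats it.
Others bid (5, 5, 22): truth gives 0; no alternative beats it.
(Checking all 64 profiles: 1 has a profitable deviation, 63 do not.)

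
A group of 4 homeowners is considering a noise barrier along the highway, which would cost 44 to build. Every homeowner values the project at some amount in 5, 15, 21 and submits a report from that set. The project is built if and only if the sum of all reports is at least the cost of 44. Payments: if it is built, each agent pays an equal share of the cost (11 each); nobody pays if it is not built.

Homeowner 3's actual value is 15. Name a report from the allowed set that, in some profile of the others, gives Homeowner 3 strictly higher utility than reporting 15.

Suppose Homeowner 1 reports 5, Homeowner 2 reports 5 and Homeowner 4 reports 15.
Report 15: project not built, utility 0.
Report 21: project built, pays 11, utility 15 - 11 = 4.
So reporting 21 beats truth here (4 > 0).

21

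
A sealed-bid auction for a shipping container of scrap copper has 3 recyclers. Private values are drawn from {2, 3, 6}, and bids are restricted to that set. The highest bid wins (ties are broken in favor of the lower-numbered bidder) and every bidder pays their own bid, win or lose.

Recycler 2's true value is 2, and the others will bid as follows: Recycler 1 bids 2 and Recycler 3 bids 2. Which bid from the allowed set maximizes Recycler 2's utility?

3

Bid 2: loses but pays 2, utility -2.
Bid 3: wins, pays 3, utility 2 - 3 = -1.
Bid 6: wins, pays 6, utility 2 - 6 = -4.
The best choice is 3 with utility -1.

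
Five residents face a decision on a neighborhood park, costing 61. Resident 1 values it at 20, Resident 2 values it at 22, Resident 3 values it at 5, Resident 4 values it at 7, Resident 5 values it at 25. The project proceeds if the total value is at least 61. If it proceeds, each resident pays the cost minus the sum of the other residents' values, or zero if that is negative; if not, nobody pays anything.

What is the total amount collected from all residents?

Total value 79 ≥ cost 61, so it is built.
Resident 1: others sum to 59; max(0, 61 - 59) = 2.
Resident 2: others sum to 57; max(0, 61 - 57) = 4.
Resident 3: others sum to 74; max(0, 61 - 74) = 0.
Resident 4: others sum to 72; max(0, 61 - 72) = 0.
Resident 5: others sum to 54; max(0, 61 - 54) = 7.
Total collected = 2 + 4 + 0 + 0 + 7 = 13.

13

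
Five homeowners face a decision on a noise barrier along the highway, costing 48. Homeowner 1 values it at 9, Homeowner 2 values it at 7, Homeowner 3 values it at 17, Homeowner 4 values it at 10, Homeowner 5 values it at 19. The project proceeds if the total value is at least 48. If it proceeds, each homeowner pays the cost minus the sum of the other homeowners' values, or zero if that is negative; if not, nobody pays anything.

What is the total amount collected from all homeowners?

8

Total value 62 ≥ cost 48, so it is built.
Homeowner 1: others sum to 53; max(0, 48 - 53) = 0.
Homeowner 2: others sum to 55; max(0, 48 - 55) = 0.
Homeowner 3: others sum to 45; max(0, 48 - 45) = 3.
Homeowner 4: others sum to 52; max(0, 48 - 52) = 0.
Homeowner 5: others sum to 43; max(0, 48 - 43) = 5.
Total collected = 0 + 0 + 3 + 0 + 5 = 8.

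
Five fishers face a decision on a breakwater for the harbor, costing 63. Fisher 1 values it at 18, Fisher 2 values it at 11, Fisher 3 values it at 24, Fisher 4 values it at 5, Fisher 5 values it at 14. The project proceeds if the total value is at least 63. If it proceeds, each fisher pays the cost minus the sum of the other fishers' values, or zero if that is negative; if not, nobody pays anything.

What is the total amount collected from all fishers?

Total value 72 ≥ cost 63, so it is built.
Fisher 1: others sum to 54; max(0, 63 - 54) = 9.
Fisher 2: others sum to 61; max(0, 63 - 61) = 2.
Fisher 3: others sum to 48; max(0, 63 - 48) = 15.
Fisher 4: others sum to 67; max(0, 63 - 67) = 0.
Fisher 5: others sum to 58; max(0, 63 - 58) = 5.
Total collected = 9 + 2 + 15 + 0 + 5 = 31.

31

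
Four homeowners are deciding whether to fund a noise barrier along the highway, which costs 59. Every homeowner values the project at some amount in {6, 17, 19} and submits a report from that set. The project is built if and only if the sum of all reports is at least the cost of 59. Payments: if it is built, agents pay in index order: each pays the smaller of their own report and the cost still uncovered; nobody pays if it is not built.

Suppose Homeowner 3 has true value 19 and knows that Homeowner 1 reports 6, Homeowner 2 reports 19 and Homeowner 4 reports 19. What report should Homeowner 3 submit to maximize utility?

Report 6: project not built, utility 0.
Report 17: project built, pays 17, utility 19 - 17 = 2.
Report 19: project built, pays 19, utility 19 - 19 = 0.
The best choice is 17 with utility 2.

17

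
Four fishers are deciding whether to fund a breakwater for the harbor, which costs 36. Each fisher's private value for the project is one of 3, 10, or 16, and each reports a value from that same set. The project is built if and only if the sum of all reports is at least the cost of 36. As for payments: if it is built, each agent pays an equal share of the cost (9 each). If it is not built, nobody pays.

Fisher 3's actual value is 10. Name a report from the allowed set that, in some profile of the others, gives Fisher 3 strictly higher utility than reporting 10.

Suppose Fisher 1 reports 3, Fisher 2 reports 3 and Fisher 4 reports 16.
Report 10: project not built, utility 0.
Report 16: project built, pays 9, utility 10 - 9 = 1.
So reporting 16 beats truth here (1 > 0).

16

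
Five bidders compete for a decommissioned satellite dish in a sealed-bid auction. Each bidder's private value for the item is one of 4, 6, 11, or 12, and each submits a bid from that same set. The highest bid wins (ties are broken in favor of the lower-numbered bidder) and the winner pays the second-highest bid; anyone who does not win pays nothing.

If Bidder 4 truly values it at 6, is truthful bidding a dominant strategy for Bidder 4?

Check each profile of the others' bids and compare truth against every alternative bid.
Others bid (4, 4, 4, 4): truth gives 2, best alternative gives 2.
Others bid (4, 4, 4, 6): truth gives 0, best alternative gives 0.
Others bid (4, 4, 4, 11): truth gives 0, best alternative gives 0.
Others bid (4, 4, 4, 12): truth gives 0, best alternative gives 0.
Others bid (4, 4, 6, 4): truth gives 0, best alternative gives 0.
Others bid (4, 4, 6, 6): truth gives 0, best alternative gives 0.
(Remaining 250 profiles checked similarly; truth is weakly best in each.)
In every case the truthful bid is at least as good as any alternative, so it is a dominant strategy.

Yes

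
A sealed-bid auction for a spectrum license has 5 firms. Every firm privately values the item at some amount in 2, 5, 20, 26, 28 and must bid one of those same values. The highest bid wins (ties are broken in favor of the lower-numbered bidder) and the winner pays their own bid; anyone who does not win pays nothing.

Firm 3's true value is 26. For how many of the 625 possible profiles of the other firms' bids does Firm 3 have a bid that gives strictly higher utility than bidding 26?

Others bid (2, 2, 2, 2): truth gives 0; bid 5 gives 21 > 0. Violating.
Others bid (2, 2, 2, 5): truth gives 0; bid 5 gives 21 > 0. Violating.
Others bid (2, 2, 2, 20): truth gives 0; bid 20 gives 6 > 0. Violating.
Others bid (2, 2, 5, 2): truth gives 0; bid 5 gives 21 > 0. Violating.
Others bid (2, 2, 2, 26): truth gives 0; no alternative beats it.
Others bid (2, 2, 2, 28): truth gives 0; no alternative beats it.
(Checking all 625 profiles: 36 have a profitable deviation, 589 do not.)

36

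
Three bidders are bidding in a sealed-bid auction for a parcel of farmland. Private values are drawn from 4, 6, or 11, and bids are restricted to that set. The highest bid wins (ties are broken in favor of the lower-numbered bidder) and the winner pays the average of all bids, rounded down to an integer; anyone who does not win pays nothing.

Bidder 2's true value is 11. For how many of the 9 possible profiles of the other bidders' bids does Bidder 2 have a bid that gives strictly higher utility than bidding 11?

2

Others bid (4, 4): truth gives 5; bid 6 gives 7 > 5. Violating.
Others bid (4, 6): truth gives 4; bid 6 gives 6 > 4. Violating.
Others bid (4, 11): truth gives 3; no alternative beats it.
Others bid (6, 4): truth gives 4; no alternative beats it.
(Checking all 9 profiles: 2 have a profitable deviation, 7 do not.)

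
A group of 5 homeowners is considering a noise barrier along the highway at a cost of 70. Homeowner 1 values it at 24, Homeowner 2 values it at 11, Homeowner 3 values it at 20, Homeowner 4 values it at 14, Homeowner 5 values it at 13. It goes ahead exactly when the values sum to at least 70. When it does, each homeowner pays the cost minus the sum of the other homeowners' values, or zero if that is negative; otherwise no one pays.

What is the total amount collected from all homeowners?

23

Total value 82 ≥ cost 70, so it is built.
Homeowner 1: others sum to 58; max(0, 70 - 58) = 12.
Homeowner 2: others sum to 71; max(0, 70 - 71) = 0.
Homeowner 3: others sum to 62; max(0, 70 - 62) = 8.
Homeowner 4: others sum to 68; max(0, 70 - 68) = 2.
Homeowner 5: others sum to 69; max(0, 70 - 69) = 1.
Total collected = 12 + 0 + 8 + 2 + 1 = 23.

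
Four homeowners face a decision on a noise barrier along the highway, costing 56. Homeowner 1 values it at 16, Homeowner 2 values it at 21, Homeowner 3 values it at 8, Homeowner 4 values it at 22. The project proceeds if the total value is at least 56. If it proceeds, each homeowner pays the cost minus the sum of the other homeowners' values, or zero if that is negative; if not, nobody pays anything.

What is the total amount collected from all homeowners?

Total value 67 ≥ cost 56, so it is built.
Homeowner 1: others sum to 51; max(0, 56 - 51) = 5.
Homeowner 2: others sum to 46; max(0, 56 - 46) = 10.
Homeowner 3: others sum to 59; max(0, 56 - 59) = 0.
Homeowner 4: others sum to 45; max(0, 56 - 45) = 11.
Total collected = 5 + 10 + 0 + 11 = 26.

26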